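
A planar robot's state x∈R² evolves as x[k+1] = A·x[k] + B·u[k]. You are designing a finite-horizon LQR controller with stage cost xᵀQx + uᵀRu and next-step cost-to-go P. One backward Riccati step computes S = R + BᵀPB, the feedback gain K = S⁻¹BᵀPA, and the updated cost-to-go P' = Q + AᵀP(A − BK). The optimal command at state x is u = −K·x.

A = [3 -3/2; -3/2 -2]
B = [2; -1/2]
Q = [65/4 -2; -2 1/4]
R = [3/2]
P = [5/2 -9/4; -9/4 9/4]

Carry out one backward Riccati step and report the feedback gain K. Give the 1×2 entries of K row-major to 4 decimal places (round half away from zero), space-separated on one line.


1.6189 0.1245

BᵀP = [6.1250 -5.6250]
S = R + BᵀPB = [3/2] + [15.0625] = [16.5625]
BᵀPA = [26.8125 2.0625]
K = S⁻¹·BᵀPA = [1.6189 0.1245]
A−BK = [-0.2377 -1.7491; -0.6906 -1.9377]
AᵀP(A−BK) = [4.4066 0.5986; 0.5986 0.8682]
P' = Q + AᵀP(A−BK) = [20.6566 -1.4014; -1.4014 1.1182]
tr(P') = 21.7748


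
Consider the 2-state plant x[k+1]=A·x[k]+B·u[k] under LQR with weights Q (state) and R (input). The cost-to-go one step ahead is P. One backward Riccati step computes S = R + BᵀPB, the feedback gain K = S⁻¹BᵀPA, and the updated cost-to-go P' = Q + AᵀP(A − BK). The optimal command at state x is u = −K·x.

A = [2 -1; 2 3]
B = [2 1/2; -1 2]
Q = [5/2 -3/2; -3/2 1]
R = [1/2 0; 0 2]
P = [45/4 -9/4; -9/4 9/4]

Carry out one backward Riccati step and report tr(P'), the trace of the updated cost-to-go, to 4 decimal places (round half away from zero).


BᵀP = [24.7500 -6.7500; 1.1250 3.3750]
S = R + BᵀPB = [1/2 0; 0 2] + [56.2500 -1.1250; -1.1250 7.3125] = [56.7500 -1.1250; -1.1250 9.3125]
BᵀPA = [36.0000 -45.0000; 9.0000 9.0000]
K = S⁻¹·BᵀPA = [0.6551 -0.7757; 1.0456 0.8727]
A−BK = [0.1670 0.1149; 0.5639 0.4789]
AᵀP(A−BK) = [3.0066 2.0688; 2.0688 2.2411]
P' = Q + AᵀP(A−BK) = [5.5066 0.5688; 0.5688 3.2411]
tr(P') = 8.7476

8.7476


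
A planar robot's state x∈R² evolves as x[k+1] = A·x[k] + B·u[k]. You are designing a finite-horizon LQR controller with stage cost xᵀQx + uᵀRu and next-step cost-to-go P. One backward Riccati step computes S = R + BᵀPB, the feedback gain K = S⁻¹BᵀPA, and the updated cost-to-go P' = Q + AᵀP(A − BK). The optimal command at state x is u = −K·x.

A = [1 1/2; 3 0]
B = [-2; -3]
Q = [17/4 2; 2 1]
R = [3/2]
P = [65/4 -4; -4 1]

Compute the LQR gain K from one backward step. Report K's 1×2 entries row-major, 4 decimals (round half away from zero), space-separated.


-0.2000 -0.3727

BᵀP = [-20.5000 5.0000]
S = R + BᵀPB = [3/2] + [26.0000] = [27.5000]
BᵀPA = [-5.5000 -10.2500]
K = S⁻¹·BᵀPA = [-0.2000 -0.3727]
A−BK = [0.6000 -0.2455; 2.4000 -1.1182]
AᵀP(A−BK) = [0.1500 0.0750; 0.0750 0.2420]
P' = Q + AᵀP(A−BK) = [4.4000 2.0750; 2.0750 1.2420]
tr(P') = 5.6420


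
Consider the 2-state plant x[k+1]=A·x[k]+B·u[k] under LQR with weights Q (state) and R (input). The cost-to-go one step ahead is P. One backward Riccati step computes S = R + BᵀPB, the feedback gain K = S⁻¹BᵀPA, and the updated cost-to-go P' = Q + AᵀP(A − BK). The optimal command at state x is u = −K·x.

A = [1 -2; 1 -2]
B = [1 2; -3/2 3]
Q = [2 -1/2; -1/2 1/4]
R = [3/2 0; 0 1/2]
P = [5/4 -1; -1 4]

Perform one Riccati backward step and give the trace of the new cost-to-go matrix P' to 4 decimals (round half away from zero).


2.7872

BᵀP = [2.7500 -7.0000; -0.5000 10.0000]
S = R + BᵀPB = [3/2 0; 0 1/2] + [13.2500 -15.5000; -15.5000 29.0000] = [14.7500 -15.5000; -15.5000 29.5000]
BᵀPA = [-4.2500 8.5000; 9.5000 -19.0000]
K = S⁻¹·BᵀPA = [0.1123 -0.2245; 0.3810 -0.7620]
A−BK = [0.1257 -0.2514; 0.0253 -0.0507]
AᵀP(A−BK) = [0.1074 -0.2149; -0.2149 0.4298]
P' = Q + AᵀP(A−BK) = [2.1074 -0.7149; -0.7149 0.6798]
tr(P') = 2.7872


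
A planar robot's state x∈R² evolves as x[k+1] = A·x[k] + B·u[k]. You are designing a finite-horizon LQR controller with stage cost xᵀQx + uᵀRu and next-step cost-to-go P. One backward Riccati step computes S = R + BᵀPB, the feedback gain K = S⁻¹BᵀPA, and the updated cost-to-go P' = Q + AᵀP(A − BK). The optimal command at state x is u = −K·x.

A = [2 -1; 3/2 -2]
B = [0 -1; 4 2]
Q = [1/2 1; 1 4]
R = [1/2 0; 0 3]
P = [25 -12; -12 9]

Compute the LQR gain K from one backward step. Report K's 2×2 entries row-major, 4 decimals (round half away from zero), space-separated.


0.9283 -0.7668 -1.4678 0.7234

BᵀP = [-48.0000 36.0000; -49.0000 30.0000]
S = R + BᵀPB = [1/2 0; 0 3] + [144.0000 120.0000; 120.0000 109.0000] = [144.5000 120.0000; 120.0000 112.0000]
BᵀPA = [-42.0000 -24.0000; -53.0000 -11.0000]
K = S⁻¹·BᵀPA = [0.9283 -0.7668; -1.4678 0.7234]
A−BK = [0.5322 -0.2766; 0.7225 -0.3795]
AᵀP(A−BK) = [9.4448 -4.8674; -4.8674 2.5535]
P' = Q + AᵀP(A−BK) = [9.9448 -3.8674; -3.8674 6.5535]
tr(P') = 16.4983


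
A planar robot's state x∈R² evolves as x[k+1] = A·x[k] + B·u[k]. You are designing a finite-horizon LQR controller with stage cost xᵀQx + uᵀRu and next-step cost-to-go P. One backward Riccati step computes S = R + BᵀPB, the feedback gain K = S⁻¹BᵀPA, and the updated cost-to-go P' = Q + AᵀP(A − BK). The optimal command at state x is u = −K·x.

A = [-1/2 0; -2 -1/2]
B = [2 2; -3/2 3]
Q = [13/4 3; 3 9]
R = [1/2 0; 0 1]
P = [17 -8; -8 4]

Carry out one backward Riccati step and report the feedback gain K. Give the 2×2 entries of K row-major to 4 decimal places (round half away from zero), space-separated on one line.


BᵀP = [46.0000 -22.0000; 10.0000 -4.0000]
S = R + BᵀPB = [1/2 0; 0 1] + [125.0000 26.0000; 26.0000 8.0000] = [125.5000 26.0000; 26.0000 9.0000]
BᵀPA = [21.0000 11.0000; 3.0000 2.0000]
K = S⁻¹·BᵀPA = [0.2448 0.1036; -0.3738 -0.0772]
A−BK = [-0.2420 -0.0529; -0.5116 -0.1130]
AᵀP(A−BK) = [0.2313 0.0551; 0.0551 0.0143]
P' = Q + AᵀP(A−BK) = [3.4813 3.0551; 3.0551 9.0143]
tr(P') = 12.4956

0.2448 0.1036 -0.3738 -0.0772


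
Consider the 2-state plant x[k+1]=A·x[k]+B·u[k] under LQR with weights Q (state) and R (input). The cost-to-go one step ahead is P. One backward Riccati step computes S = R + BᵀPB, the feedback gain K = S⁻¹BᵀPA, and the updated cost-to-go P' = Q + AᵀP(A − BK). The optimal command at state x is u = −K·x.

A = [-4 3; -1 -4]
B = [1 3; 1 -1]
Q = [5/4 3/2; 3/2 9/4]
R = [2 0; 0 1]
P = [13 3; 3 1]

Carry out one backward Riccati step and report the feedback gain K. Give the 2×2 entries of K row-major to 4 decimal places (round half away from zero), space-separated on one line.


BᵀP = [16.0000 4.0000; 36.0000 8.0000]
S = R + BᵀPB = [2 0; 0 1] + [20.0000 44.0000; 44.0000 100.0000] = [22.0000 44.0000; 44.0000 101.0000]
BᵀPA = [-68.0000 32.0000; -152.0000 76.0000]
K = S⁻¹·BᵀPA = [-0.6294 -0.3916; -1.2308 0.9231]
A−BK = [0.3217 0.6224; -1.6014 -2.6853]
AᵀP(A−BK) = [3.1259 0.6783; 0.6783 3.3776]
P' = Q + AᵀP(A−BK) = [4.3759 2.1783; 2.1783 5.6276]
tr(P') = 10.0035

-0.6294 -0.3916 -1.2308 0.9231


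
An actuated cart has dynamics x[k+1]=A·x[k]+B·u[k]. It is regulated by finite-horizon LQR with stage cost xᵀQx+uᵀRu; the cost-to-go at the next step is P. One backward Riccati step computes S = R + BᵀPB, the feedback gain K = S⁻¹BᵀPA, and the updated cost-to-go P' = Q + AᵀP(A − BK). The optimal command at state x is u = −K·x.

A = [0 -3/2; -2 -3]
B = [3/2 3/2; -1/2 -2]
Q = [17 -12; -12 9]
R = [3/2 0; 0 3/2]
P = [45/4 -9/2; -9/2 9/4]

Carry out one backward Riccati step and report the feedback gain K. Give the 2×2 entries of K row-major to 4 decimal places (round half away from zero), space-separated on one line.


BᵀP = [19.1250 -7.8750; 25.8750 -11.2500]
S = R + BᵀPB = [3/2 0; 0 3/2] + [32.6250 44.4375; 44.4375 61.3125] = [34.1250 44.4375; 44.4375 62.8125]
BᵀPA = [15.7500 -5.0625; 22.5000 -5.0625]
K = S⁻¹·BᵀPA = [-0.0625 -0.5511; 0.4024 0.3093]
A−BK = [-0.5099 -1.1373; -1.2264 -2.6569]
AᵀP(A−BK) = [0.9298 1.7209; 1.7209 3.8383]
P' = Q + AᵀP(A−BK) = [17.9298 -10.2791; -10.2791 12.8383]
tr(P') = 30.7681

-0.0625 -0.5511 0.4024 0.3093


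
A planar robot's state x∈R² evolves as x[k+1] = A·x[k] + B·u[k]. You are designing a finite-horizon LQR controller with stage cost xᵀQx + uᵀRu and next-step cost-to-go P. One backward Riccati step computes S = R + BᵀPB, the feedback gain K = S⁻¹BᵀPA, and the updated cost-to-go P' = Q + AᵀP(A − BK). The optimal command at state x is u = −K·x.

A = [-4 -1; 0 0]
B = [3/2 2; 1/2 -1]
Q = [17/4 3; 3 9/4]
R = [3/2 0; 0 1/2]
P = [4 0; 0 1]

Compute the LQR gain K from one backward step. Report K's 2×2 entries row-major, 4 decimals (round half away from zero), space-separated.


BᵀP = [6.0000 0.5000; 8.0000 -1.0000]
S = R + BᵀPB = [3/2 0; 0 1/2] + [9.2500 11.5000; 11.5000 17.0000] = [10.7500 11.5000; 11.5000 17.5000]
BᵀPA = [-24.0000 -6.0000; -32.0000 -8.0000]
K = S⁻¹·BᵀPA = [-0.9306 -0.2327; -1.2170 -0.3043]
A−BK = [-0.1700 -0.0425; -0.7517 -0.1879]
AᵀP(A−BK) = [2.7204 0.6801; 0.6801 0.1700]
P' = Q + AᵀP(A−BK) = [6.9704 3.6801; 3.6801 2.4200]
tr(P') = 9.3904

-0.9306 -0.2327 -1.2170 -0.3043


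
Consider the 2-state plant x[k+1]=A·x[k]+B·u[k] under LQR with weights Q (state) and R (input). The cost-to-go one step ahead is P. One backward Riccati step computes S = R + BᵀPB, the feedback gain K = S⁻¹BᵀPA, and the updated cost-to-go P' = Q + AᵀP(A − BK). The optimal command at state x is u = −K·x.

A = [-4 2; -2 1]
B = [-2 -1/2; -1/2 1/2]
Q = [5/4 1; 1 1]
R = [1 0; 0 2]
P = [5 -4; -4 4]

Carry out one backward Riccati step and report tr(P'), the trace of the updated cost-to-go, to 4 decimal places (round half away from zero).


BᵀP = [-8.0000 6.0000; -4.5000 4.0000]
S = R + BᵀPB = [1 0; 0 2] + [13.0000 7.0000; 7.0000 4.2500] = [14.0000 7.0000; 7.0000 6.2500]
BᵀPA = [20.0000 -10.0000; 10.0000 -5.0000]
K = S⁻¹·BᵀPA = [1.4286 -0.7143; 0.0000 0.0000]
A−BK = [-1.1429 0.5714; -1.2857 0.6429]
AᵀP(A−BK) = [3.4286 -1.7143; -1.7143 0.8571]
P' = Q + AᵀP(A−BK) = [4.6786 -0.7143; -0.7143 1.8571]
tr(P') = 6.5357

6.5357


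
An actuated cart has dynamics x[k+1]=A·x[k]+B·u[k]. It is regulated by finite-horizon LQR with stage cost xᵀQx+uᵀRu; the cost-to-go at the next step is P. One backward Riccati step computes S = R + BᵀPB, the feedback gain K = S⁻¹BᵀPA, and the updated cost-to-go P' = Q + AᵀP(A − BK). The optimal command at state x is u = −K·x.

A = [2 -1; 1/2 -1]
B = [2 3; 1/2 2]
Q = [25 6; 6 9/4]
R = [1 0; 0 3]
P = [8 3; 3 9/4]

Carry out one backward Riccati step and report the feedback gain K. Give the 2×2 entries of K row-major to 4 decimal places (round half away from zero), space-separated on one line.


0.5890 -0.1760 0.2286 -0.2646

BᵀP = [17.5000 7.1250; 30.0000 13.5000]
S = R + BᵀPB = [1 0; 0 3] + [38.5625 66.7500; 66.7500 117.0000] = [39.5625 66.7500; 66.7500 120.0000]
BᵀPA = [38.5625 -24.6250; 66.7500 -43.5000]
K = S⁻¹·BᵀPA = [0.5890 -0.1760; 0.2286 -0.2646]
A−BK = [0.1362 0.1458; -0.2518 -0.3828]
AᵀP(A−BK) = [0.5890 -0.1760; -0.1760 0.4059]
P' = Q + AᵀP(A−BK) = [25.5890 5.8240; 5.8240 2.6559]
tr(P') = 28.2449


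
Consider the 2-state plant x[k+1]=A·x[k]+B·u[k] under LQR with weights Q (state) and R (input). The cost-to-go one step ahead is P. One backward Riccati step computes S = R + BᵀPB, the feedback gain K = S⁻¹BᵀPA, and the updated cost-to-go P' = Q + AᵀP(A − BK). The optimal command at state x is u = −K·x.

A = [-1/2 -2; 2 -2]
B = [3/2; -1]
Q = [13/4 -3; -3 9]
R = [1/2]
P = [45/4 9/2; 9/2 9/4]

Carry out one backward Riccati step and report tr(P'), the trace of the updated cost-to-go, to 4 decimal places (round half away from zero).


26.3004

BᵀP = [12.3750 4.5000]
S = R + BᵀPB = [1/2] + [14.0625] = [14.5625]
BᵀPA = [2.8125 -33.7500]
K = S⁻¹·BᵀPA = [0.1931 -2.3176]
A−BK = [-0.7897 1.4764; 2.1931 -4.3176]
AᵀP(A−BK) = [2.2693 -4.7318; -4.7318 11.7811]
P' = Q + AᵀP(A−BK) = [5.5193 -7.7318; -7.7318 20.7811]
tr(P') = 26.3004


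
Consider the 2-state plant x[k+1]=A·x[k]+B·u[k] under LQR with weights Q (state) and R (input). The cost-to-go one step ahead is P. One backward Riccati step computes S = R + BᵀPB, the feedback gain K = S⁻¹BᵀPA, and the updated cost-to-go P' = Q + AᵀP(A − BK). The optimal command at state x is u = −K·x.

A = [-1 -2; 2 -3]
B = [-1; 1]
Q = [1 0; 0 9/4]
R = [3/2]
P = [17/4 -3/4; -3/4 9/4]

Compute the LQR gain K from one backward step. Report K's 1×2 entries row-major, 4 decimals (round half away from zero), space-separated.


BᵀP = [-5.0000 3.0000]
S = R + BᵀPB = [3/2] + [8.0000] = [9.5000]
BᵀPA = [11.0000 1.0000]
K = S⁻¹·BᵀPA = [1.1579 0.1053]
A−BK = [0.1579 -1.8947; 0.8421 -3.1053]
AᵀP(A−BK) = [3.5132 -5.4079; -5.4079 28.1447]
P' = Q + AᵀP(A−BK) = [4.5132 -5.4079; -5.4079 30.3947]
tr(P') = 34.9079

1.1579 0.1053


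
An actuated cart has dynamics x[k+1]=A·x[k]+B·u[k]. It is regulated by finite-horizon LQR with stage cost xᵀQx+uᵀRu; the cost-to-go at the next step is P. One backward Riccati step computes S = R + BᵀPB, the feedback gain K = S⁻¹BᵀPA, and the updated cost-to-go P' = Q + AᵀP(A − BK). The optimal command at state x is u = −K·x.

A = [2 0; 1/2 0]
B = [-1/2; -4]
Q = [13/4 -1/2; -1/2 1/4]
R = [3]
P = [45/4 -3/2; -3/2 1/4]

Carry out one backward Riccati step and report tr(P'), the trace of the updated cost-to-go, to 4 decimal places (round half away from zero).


45.4600

BᵀP = [0.3750 -0.2500]
S = R + BᵀPB = [3] + [0.8125] = [3.8125]
BᵀPA = [0.6250 0.0000]
K = S⁻¹·BᵀPA = [0.1639 0.0000]
A−BK = [2.0820 0.0000; 1.1557 0.0000]
AᵀP(A−BK) = [41.9600 0.0000; 0.0000 0.0000]
P' = Q + AᵀP(A−BK) = [45.2100 -0.5000; -0.5000 0.2500]
tr(P') = 45.4600


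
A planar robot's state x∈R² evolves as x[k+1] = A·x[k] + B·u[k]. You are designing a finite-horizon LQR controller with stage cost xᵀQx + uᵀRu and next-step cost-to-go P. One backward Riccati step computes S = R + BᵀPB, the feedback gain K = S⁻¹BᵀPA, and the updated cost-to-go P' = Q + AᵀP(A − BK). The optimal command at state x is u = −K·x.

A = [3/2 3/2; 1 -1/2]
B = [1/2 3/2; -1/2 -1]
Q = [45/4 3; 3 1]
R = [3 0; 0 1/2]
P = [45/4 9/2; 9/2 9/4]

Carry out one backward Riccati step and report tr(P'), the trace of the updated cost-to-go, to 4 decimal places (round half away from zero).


17.6375

BᵀP = [3.3750 1.1250; 12.3750 4.5000]
S = R + BᵀPB = [3 0; 0 1/2] + [1.1250 3.9375; 3.9375 14.0625] = [4.1250 3.9375; 3.9375 14.5625]
BᵀPA = [6.1875 4.5000; 23.0625 16.3125]
K = S⁻¹·BᵀPA = [-0.0158 0.0292; 1.5880 1.1123]
A−BK = [-0.8740 -0.1830; 2.5801 0.6269]
AᵀP(A−BK) = [4.5379 1.7300; 1.7300 0.8496]
P' = Q + AᵀP(A−BK) = [15.7879 4.7300; 4.7300 1.8496]
tr(P') = 17.6375


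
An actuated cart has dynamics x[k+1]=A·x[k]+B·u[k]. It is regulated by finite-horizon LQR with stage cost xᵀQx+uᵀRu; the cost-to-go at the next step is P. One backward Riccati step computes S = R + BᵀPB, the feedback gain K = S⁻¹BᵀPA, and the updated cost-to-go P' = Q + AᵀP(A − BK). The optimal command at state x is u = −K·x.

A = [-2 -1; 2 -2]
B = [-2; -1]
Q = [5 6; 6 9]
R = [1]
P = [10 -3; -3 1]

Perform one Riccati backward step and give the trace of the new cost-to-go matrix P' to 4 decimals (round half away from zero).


17.8333

BᵀP = [-17.0000 5.0000]
S = R + BᵀPB = [1] + [29.0000] = [30.0000]
BᵀPA = [44.0000 7.0000]
K = S⁻¹·BᵀPA = [1.4667 0.2333]
A−BK = [0.9333 -0.5333; 3.4667 -1.7667]
AᵀP(A−BK) = [3.4667 -0.2667; -0.2667 0.3667]
P' = Q + AᵀP(A−BK) = [8.4667 5.7333; 5.7333 9.3667]
tr(P') = 17.8333


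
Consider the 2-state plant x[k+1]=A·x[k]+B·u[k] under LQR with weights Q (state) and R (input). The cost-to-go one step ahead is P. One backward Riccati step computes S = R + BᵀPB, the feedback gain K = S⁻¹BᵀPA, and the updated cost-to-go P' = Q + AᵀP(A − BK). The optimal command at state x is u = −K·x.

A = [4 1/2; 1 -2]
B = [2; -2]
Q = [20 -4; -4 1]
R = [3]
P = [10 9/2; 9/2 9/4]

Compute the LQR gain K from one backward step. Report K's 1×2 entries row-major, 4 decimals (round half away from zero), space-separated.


BᵀP = [11.0000 4.5000]
S = R + BᵀPB = [3] + [13.0000] = [16.0000]
BᵀPA = [48.5000 -3.5000]
K = S⁻¹·BᵀPA = [3.0313 -0.2188]
A−BK = [-2.0625 0.9375; 7.0625 -2.4375]
AᵀP(A−BK) = [51.2344 -7.6406; -7.6406 1.7344]
P' = Q + AᵀP(A−BK) = [71.2344 -11.6406; -11.6406 2.7344]
tr(P') = 73.9688

3.0313 -0.2188


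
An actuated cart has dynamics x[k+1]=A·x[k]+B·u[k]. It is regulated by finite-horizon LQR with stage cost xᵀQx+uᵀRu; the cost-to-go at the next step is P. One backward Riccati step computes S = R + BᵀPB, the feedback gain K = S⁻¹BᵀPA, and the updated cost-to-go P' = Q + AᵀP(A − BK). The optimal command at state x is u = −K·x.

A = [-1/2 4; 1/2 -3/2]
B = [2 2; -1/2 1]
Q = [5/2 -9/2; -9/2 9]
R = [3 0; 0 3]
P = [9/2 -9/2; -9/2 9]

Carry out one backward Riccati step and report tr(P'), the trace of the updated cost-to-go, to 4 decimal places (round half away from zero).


BᵀP = [11.2500 -13.5000; 4.5000 0.0000]
S = R + BᵀPB = [3 0; 0 3] + [29.2500 9.0000; 9.0000 9.0000] = [32.2500 9.0000; 9.0000 12.0000]
BᵀPA = [-12.3750 65.2500; -2.2500 18.0000]
K = S⁻¹·BᵀPA = [-0.4191 2.0294; 0.1268 -0.0221]
A−BK = [0.0846 -0.0147; 0.1636 -0.4632]
AᵀP(A−BK) = [0.7238 -3.0607; -3.0607 14.2279]
P' = Q + AᵀP(A−BK) = [3.2238 -7.5607; -7.5607 23.2279]
tr(P') = 26.4517

26.4517


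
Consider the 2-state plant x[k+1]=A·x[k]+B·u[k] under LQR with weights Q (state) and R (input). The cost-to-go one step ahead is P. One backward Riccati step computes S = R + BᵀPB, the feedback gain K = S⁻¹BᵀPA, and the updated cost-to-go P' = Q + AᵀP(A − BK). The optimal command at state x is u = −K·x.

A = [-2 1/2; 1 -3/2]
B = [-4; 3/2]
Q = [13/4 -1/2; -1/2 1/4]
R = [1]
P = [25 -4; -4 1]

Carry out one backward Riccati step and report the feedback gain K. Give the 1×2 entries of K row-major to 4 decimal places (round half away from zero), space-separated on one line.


0.5086 -0.1756

BᵀP = [-106.0000 17.5000]
S = R + BᵀPB = [1] + [450.2500] = [451.2500]
BᵀPA = [229.5000 -79.2500]
K = S⁻¹·BᵀPA = [0.5086 -0.1756]
A−BK = [0.0343 -0.2025; 0.2371 -1.2366]
AᵀP(A−BK) = [0.2792 -0.1945; -0.1945 0.5819]
P' = Q + AᵀP(A−BK) = [3.5292 -0.6945; -0.6945 0.8319]
tr(P') = 4.3611


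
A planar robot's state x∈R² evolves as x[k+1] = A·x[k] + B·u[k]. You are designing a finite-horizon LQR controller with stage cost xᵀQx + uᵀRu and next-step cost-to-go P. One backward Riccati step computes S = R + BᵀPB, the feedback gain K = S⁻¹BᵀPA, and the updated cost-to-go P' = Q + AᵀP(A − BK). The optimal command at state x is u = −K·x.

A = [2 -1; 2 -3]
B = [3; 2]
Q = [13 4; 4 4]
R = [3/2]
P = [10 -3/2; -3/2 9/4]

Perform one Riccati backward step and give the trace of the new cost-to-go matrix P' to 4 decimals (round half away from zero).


BᵀP = [27.0000 0.0000]
S = R + BᵀPB = [3/2] + [81.0000] = [82.5000]
BᵀPA = [54.0000 -27.0000]
K = S⁻¹·BᵀPA = [0.6545 -0.3273]
A−BK = [0.0364 -0.0182; 0.6909 -2.3455]
AᵀP(A−BK) = [1.6545 -3.8273; -3.8273 12.4136]
P' = Q + AᵀP(A−BK) = [14.6545 0.1727; 0.1727 16.4136]
tr(P') = 31.0682

31.0682


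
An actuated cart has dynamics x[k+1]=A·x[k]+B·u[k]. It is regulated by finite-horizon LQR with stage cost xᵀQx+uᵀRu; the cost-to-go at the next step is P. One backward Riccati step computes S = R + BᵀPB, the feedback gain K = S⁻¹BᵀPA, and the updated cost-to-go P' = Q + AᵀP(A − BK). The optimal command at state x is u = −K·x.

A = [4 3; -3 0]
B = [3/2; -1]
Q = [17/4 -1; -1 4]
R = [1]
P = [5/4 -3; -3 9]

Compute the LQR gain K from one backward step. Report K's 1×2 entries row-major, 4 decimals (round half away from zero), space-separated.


2.7507 0.6705

BᵀP = [4.8750 -13.5000]
S = R + BᵀPB = [1] + [20.8125] = [21.8125]
BᵀPA = [60.0000 14.6250]
K = S⁻¹·BᵀPA = [2.7507 0.6705]
A−BK = [-0.1261 1.9943; -0.2493 0.6705]
AᵀP(A−BK) = [7.9570 1.7708; 1.7708 1.4441]
P' = Q + AᵀP(A−BK) = [12.2070 0.7708; 0.7708 5.4441]
tr(P') = 17.6511


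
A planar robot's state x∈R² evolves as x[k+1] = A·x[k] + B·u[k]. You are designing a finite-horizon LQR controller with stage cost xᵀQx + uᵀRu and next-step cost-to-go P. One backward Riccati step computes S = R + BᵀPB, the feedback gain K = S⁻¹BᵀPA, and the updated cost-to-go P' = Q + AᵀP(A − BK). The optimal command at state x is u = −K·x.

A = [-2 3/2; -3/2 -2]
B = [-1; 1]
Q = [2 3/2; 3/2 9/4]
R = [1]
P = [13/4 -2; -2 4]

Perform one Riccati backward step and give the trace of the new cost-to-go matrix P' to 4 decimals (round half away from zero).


BᵀP = [-5.2500 6.0000]
S = R + BᵀPB = [1] + [11.2500] = [12.2500]
BᵀPA = [1.5000 -19.8750]
K = S⁻¹·BᵀPA = [0.1224 -1.6224]
A−BK = [-1.8776 -0.1224; -1.6224 -0.3776]
AᵀP(A−BK) = [9.8163 1.1837; 1.1837 3.0663]
P' = Q + AᵀP(A−BK) = [11.8163 2.6837; 2.6837 5.3163]
tr(P') = 17.1327

17.1327


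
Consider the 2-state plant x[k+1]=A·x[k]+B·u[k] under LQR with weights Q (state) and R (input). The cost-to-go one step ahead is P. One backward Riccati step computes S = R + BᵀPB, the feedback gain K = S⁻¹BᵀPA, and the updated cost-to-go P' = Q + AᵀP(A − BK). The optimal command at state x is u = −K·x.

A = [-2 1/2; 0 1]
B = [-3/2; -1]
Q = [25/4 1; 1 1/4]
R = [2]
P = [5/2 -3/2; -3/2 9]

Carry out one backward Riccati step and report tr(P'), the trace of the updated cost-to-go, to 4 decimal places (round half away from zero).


17.8402

BᵀP = [-2.2500 -6.7500]
S = R + BᵀPB = [2] + [10.1250] = [12.1250]
BᵀPA = [4.5000 -7.8750]
K = S⁻¹·BᵀPA = [0.3711 -0.6495]
A−BK = [-1.4433 -0.4742; 0.3711 0.3505]
AᵀP(A−BK) = [8.3299 3.4227; 3.4227 3.0103]
P' = Q + AᵀP(A−BK) = [14.5799 4.4227; 4.4227 3.2603]
tr(P') = 17.8402


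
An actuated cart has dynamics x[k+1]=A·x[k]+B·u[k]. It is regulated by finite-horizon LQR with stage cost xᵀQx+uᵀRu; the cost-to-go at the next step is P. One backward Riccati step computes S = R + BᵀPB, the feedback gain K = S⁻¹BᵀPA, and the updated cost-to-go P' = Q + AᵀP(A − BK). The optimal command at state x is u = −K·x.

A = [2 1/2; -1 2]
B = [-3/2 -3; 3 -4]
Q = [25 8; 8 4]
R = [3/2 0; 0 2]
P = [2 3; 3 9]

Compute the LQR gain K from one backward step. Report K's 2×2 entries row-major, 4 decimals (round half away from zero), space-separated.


BᵀP = [6.0000 22.5000; -18.0000 -45.0000]
S = R + BᵀPB = [3/2 0; 0 2] + [58.5000 -108.0000; -108.0000 234.0000] = [60.0000 -108.0000; -108.0000 236.0000]
BᵀPA = [-10.5000 48.0000; 9.0000 -99.0000]
K = S⁻¹·BᵀPA = [-0.6034 0.2548; -0.2380 -0.3029]
A−BK = [0.3810 -0.0264; -0.1418 0.0240]
AᵀP(A−BK) = [0.8065 -0.0986; -0.0986 0.2837]
P' = Q + AᵀP(A−BK) = [25.8065 7.9014; 7.9014 4.2837]
tr(P') = 30.0901

-0.6034 0.2548 -0.2380 -0.3029


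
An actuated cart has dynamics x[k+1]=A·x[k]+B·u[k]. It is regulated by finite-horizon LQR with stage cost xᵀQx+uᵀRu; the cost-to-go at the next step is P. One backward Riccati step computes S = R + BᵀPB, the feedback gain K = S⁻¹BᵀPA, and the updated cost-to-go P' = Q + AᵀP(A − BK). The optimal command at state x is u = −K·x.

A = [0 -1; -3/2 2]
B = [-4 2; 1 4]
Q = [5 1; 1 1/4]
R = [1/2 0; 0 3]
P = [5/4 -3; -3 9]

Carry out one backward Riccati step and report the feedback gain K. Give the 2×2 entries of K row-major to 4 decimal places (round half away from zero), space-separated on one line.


-0.2298 0.5043 -0.2824 0.3386

BᵀP = [-8.0000 21.0000; -9.5000 30.0000]
S = R + BᵀPB = [1/2 0; 0 3] + [53.0000 68.0000; 68.0000 101.0000] = [53.5000 68.0000; 68.0000 104.0000]
BᵀPA = [-31.5000 50.0000; -45.0000 69.5000]
K = S⁻¹·BᵀPA = [-0.2298 0.5043; -0.2824 0.3386]
A−BK = [-0.3543 0.3399; -0.1404 0.1415]
AᵀP(A−BK) = [0.3016 -0.3806; -0.3806 0.5070]
P' = Q + AᵀP(A−BK) = [5.3016 0.6194; 0.6194 0.7570]
tr(P') = 6.0586


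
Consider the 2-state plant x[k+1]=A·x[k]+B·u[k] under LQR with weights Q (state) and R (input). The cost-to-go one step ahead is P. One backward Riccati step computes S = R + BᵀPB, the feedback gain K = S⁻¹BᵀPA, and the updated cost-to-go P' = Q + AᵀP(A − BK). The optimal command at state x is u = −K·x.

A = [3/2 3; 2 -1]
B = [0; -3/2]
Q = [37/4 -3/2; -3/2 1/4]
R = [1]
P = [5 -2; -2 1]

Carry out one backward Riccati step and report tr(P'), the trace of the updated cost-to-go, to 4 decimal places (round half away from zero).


36.1346

BᵀP = [3.0000 -1.5000]
S = R + BᵀPB = [1] + [2.2500] = [3.2500]
BᵀPA = [1.5000 10.5000]
K = S⁻¹·BᵀPA = [0.4615 3.2308]
A−BK = [1.5000 3.0000; 2.6923 3.8462]
AᵀP(A−BK) = [2.5577 6.6538; 6.6538 24.0769]
P' = Q + AᵀP(A−BK) = [11.8077 5.1538; 5.1538 24.3269]
tr(P') = 36.1346


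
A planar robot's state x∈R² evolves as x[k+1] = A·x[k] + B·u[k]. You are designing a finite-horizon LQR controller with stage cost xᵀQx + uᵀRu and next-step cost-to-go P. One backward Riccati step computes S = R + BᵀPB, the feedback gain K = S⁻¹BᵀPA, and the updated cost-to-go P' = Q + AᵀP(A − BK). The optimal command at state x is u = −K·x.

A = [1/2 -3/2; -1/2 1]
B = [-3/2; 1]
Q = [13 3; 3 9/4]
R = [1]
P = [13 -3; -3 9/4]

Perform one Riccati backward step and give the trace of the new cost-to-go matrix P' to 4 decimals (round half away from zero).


BᵀP = [-22.5000 6.7500]
S = R + BᵀPB = [1] + [40.5000] = [41.5000]
BᵀPA = [-14.6250 40.5000]
K = S⁻¹·BᵀPA = [-0.3524 0.9759]
A−BK = [-0.0286 -0.0361; -0.1476 0.0241]
AᵀP(A−BK) = [0.1585 -0.3524; -0.3524 0.9759]
P' = Q + AᵀP(A−BK) = [13.1585 2.6476; 2.6476 3.2259]
tr(P') = 16.3844

16.3844


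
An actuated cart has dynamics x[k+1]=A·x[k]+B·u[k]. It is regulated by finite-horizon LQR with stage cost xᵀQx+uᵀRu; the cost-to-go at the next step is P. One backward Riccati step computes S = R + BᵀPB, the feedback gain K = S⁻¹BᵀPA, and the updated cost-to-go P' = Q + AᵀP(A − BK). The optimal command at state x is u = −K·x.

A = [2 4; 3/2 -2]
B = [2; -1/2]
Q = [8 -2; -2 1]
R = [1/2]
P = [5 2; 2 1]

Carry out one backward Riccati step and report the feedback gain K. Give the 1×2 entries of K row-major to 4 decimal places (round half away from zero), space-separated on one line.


1.3881 1.7313

BᵀP = [9.0000 3.5000]
S = R + BᵀPB = [1/2] + [16.2500] = [16.7500]
BᵀPA = [23.2500 29.0000]
K = S⁻¹·BᵀPA = [1.3881 1.7313]
A−BK = [-0.7761 0.5373; 2.1940 -1.1343]
AᵀP(A−BK) = [1.9776 0.7463; 0.7463 1.7910]
P' = Q + AᵀP(A−BK) = [9.9776 -1.2537; -1.2537 2.7910]
tr(P') = 12.7687


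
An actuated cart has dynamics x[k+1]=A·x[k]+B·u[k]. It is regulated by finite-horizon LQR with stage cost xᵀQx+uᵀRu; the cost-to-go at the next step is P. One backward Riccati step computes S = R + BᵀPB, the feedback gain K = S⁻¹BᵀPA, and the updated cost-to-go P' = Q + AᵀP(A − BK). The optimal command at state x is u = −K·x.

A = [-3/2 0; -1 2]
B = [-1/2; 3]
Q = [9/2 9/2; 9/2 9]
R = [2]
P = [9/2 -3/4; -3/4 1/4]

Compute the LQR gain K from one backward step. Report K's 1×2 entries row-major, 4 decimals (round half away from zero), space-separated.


0.7377 0.2951

BᵀP = [-4.5000 1.1250]
S = R + BᵀPB = [2] + [5.6250] = [7.6250]
BᵀPA = [5.6250 2.2500]
K = S⁻¹·BᵀPA = [0.7377 0.2951]
A−BK = [-1.1311 0.1475; -3.2131 1.1148]
AᵀP(A−BK) = [3.9754 0.0902; 0.0902 0.3361]
P' = Q + AᵀP(A−BK) = [8.4754 4.5902; 4.5902 9.3361]
tr(P') = 17.8115


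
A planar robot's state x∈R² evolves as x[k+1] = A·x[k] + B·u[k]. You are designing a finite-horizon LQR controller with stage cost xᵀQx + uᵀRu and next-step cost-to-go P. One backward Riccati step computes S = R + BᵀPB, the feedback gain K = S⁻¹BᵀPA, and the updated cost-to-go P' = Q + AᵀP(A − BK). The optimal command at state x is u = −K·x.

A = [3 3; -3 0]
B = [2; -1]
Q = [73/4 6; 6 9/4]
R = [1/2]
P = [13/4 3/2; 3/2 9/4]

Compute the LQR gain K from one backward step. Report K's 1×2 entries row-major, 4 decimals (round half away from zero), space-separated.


1.3077 1.5385

BᵀP = [5.0000 0.7500]
S = R + BᵀPB = [1/2] + [9.2500] = [9.7500]
BᵀPA = [12.7500 15.0000]
K = S⁻¹·BᵀPA = [1.3077 1.5385]
A−BK = [0.3846 -0.0769; -1.6923 1.5385]
AᵀP(A−BK) = [5.8269 -3.8654; -3.8654 6.1731]
P' = Q + AᵀP(A−BK) = [24.0769 2.1346; 2.1346 8.4231]
tr(P') = 32.5000


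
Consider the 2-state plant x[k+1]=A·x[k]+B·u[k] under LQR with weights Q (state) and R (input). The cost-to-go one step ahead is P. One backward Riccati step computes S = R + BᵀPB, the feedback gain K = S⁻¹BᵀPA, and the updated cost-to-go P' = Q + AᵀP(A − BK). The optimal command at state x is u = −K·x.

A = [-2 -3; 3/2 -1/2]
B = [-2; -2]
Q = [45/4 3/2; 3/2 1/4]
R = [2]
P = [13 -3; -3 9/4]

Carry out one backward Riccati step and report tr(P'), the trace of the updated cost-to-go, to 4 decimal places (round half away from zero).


BᵀP = [-20.0000 1.5000]
S = R + BᵀPB = [2] + [37.0000] = [39.0000]
BᵀPA = [42.2500 59.2500]
K = S⁻¹·BᵀPA = [1.0833 1.5192]
A−BK = [0.1667 0.0385; 3.6667 2.5385]
AᵀP(A−BK) = [29.2917 22.6250; 22.6250 18.5481]
P' = Q + AᵀP(A−BK) = [40.5417 24.1250; 24.1250 18.7981]
tr(P') = 59.3397

59.3397


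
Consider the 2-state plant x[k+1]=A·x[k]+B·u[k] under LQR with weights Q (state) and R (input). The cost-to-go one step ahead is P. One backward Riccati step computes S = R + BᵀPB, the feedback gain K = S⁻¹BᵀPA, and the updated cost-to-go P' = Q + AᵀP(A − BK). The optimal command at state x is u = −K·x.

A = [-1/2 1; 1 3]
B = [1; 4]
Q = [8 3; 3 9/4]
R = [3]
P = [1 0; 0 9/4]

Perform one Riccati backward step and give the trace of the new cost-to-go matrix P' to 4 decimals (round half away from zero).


12.5938

BᵀP = [1.0000 9.0000]
S = R + BᵀPB = [3] + [37.0000] = [40.0000]
BᵀPA = [8.5000 28.0000]
K = S⁻¹·BᵀPA = [0.2125 0.7000]
A−BK = [-0.7125 0.3000; 0.1500 0.2000]
AᵀP(A−BK) = [0.6938 0.3000; 0.3000 1.6500]
P' = Q + AᵀP(A−BK) = [8.6938 3.3000; 3.3000 3.9000]
tr(P') = 12.5938


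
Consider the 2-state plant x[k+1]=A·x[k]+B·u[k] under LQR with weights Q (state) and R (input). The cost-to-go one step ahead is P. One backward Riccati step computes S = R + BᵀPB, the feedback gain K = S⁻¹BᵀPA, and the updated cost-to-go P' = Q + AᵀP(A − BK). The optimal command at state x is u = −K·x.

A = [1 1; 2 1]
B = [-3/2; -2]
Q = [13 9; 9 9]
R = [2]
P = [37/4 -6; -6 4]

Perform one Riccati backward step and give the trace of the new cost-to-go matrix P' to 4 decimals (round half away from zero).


24.2222

BᵀP = [-1.8750 1.0000]
S = R + BᵀPB = [2] + [0.8125] = [2.8125]
BᵀPA = [0.1250 -0.8750]
K = S⁻¹·BᵀPA = [0.0444 -0.3111]
A−BK = [1.0667 0.5333; 2.0889 0.3778]
AᵀP(A−BK) = [1.2444 -0.7111; -0.7111 0.9778]
P' = Q + AᵀP(A−BK) = [14.2444 8.2889; 8.2889 9.9778]
tr(P') = 24.2222


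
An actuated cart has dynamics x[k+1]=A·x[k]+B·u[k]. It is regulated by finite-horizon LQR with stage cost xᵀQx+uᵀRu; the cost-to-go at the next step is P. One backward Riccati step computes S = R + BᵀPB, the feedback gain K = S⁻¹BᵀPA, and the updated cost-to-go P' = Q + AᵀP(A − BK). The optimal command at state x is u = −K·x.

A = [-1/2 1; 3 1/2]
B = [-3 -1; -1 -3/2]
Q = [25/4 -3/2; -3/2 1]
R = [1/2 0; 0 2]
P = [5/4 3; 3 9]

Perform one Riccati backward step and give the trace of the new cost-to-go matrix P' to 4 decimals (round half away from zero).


11.4308

BᵀP = [-6.7500 -18.0000; -5.7500 -16.5000]
S = R + BᵀPB = [1/2 0; 0 2] + [38.2500 33.7500; 33.7500 30.5000] = [38.7500 33.7500; 33.7500 32.5000]
BᵀPA = [-50.6250 -15.7500; -46.6250 -14.0000]
K = S⁻¹·BᵀPA = [-0.5961 -0.3273; -0.8156 -0.0909]
A−BK = [-3.1039 -0.0727; 1.1805 0.0364]
AᵀP(A−BK) = [4.1081 0.3182; 0.3182 0.0727]
P' = Q + AᵀP(A−BK) = [10.3581 -1.1818; -1.1818 1.0727]
tr(P') = 11.4308


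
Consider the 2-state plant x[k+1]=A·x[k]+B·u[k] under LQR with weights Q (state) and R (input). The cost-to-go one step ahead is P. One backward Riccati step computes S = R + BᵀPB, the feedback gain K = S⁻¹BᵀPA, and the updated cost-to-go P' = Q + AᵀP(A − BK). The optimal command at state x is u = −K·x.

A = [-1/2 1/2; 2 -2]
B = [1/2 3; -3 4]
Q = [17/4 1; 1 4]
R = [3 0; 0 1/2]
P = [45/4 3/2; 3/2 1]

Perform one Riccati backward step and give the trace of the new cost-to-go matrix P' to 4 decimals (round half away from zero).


10.4829

BᵀP = [1.1250 -2.2500; 39.7500 8.5000]
S = R + BᵀPB = [3 0; 0 1/2] + [7.3125 -5.6250; -5.6250 153.2500] = [10.3125 -5.6250; -5.6250 153.7500]
BᵀPA = [-5.0625 5.0625; -2.8750 2.8750]
K = S⁻¹·BᵀPA = [-0.5113 0.5113; -0.0374 0.0374]
A−BK = [-0.1321 0.1321; 0.6157 -0.6157]
AᵀP(A−BK) = [1.1164 -1.1164; -1.1164 1.1164]
P' = Q + AᵀP(A−BK) = [5.3664 -0.1164; -0.1164 5.1164]
tr(P') = 10.4829


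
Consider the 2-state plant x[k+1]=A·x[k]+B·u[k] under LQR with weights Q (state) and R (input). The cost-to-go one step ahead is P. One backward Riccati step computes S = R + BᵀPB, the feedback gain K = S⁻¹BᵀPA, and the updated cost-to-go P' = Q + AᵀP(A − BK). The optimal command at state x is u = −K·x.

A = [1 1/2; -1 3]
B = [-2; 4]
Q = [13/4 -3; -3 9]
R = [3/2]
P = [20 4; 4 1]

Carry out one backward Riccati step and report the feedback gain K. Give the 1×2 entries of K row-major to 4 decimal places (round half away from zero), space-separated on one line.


BᵀP = [-24.0000 -4.0000]
S = R + BᵀPB = [3/2] + [32.0000] = [33.5000]
BᵀPA = [-20.0000 -24.0000]
K = S⁻¹·BᵀPA = [-0.5970 -0.7164]
A−BK = [-0.1940 -0.9328; 1.3881 5.8657]
AᵀP(A−BK) = [1.0597 2.6716; 2.6716 8.8060]
P' = Q + AᵀP(A−BK) = [4.3097 -0.3284; -0.3284 17.8060]
tr(P') = 22.1157

-0.5970 -0.7164


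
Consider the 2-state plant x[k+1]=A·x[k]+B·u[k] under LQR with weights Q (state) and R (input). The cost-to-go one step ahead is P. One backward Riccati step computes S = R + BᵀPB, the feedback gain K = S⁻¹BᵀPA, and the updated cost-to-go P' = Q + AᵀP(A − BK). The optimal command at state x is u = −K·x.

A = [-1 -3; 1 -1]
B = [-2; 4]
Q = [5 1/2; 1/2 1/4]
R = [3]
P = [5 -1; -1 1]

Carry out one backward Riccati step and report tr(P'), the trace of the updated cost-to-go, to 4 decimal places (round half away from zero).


22.4136

BᵀP = [-14.0000 6.0000]
S = R + BᵀPB = [3] + [52.0000] = [55.0000]
BᵀPA = [20.0000 36.0000]
K = S⁻¹·BᵀPA = [0.3636 0.6545]
A−BK = [-0.2727 -1.6909; -0.4545 -3.6182]
AᵀP(A−BK) = [0.7273 2.9091; 2.9091 16.4364]
P' = Q + AᵀP(A−BK) = [5.7273 3.4091; 3.4091 16.6864]
tr(P') = 22.4136


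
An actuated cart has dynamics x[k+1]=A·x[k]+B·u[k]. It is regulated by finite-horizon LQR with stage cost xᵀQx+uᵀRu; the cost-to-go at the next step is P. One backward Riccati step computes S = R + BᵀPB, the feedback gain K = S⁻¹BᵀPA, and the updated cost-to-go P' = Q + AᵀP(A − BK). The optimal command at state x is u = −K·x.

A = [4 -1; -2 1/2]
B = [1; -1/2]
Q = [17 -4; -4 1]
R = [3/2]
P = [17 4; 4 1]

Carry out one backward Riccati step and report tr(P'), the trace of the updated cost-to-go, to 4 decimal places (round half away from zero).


BᵀP = [15.0000 3.5000]
S = R + BᵀPB = [3/2] + [13.2500] = [14.7500]
BᵀPA = [53.0000 -13.2500]
K = S⁻¹·BᵀPA = [3.5932 -0.8983]
A−BK = [0.4068 -0.1017; -0.2034 0.0508]
AᵀP(A−BK) = [21.5593 -5.3898; -5.3898 1.3475]
P' = Q + AᵀP(A−BK) = [38.5593 -9.3898; -9.3898 2.3475]
tr(P') = 40.9068

40.9068


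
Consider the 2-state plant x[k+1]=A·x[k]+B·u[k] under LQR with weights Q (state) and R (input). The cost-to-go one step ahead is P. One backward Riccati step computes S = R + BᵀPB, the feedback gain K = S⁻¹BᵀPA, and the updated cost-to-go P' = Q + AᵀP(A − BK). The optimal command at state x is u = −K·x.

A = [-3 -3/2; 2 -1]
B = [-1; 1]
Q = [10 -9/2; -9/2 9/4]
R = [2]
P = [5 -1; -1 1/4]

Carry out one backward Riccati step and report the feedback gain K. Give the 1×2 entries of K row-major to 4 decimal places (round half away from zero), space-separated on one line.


BᵀP = [-6.0000 1.2500]
S = R + BᵀPB = [2] + [7.2500] = [9.2500]
BᵀPA = [20.5000 7.7500]
K = S⁻¹·BᵀPA = [2.2162 0.8378]
A−BK = [-0.7838 -0.6622; -0.2162 -1.8378]
AᵀP(A−BK) = [12.5676 4.8243; 4.8243 2.0068]
P' = Q + AᵀP(A−BK) = [22.5676 0.3243; 0.3243 4.2568]
tr(P') = 26.8243

2.2162 0.8378


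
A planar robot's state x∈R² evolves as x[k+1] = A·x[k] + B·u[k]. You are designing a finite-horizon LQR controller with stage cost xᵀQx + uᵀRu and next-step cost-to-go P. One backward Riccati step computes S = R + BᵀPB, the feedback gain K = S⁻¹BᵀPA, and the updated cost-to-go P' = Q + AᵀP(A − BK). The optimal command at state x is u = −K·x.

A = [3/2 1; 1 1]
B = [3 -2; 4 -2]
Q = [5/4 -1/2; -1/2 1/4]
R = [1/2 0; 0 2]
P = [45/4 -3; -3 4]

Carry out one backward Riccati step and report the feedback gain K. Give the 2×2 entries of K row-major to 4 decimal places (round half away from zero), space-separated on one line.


0.0207 0.1643 -0.6554 -0.2321

BᵀP = [21.7500 7.0000; -16.5000 -2.0000]
S = R + BᵀPB = [1/2 0; 0 2] + [93.2500 -57.5000; -57.5000 37.0000] = [93.7500 -57.5000; -57.5000 39.0000]
BᵀPA = [39.6250 28.7500; -26.7500 -18.5000]
K = S⁻¹·BᵀPA = [0.0207 0.1643; -0.6554 -0.2321]
A−BK = [0.1271 0.0429; -0.3936 -0.1214]
AᵀP(A−BK) = [1.9609 0.6554; 0.6554 0.2321]
P' = Q + AᵀP(A−BK) = [3.2109 0.1554; 0.1554 0.4821]
tr(P') = 3.6930


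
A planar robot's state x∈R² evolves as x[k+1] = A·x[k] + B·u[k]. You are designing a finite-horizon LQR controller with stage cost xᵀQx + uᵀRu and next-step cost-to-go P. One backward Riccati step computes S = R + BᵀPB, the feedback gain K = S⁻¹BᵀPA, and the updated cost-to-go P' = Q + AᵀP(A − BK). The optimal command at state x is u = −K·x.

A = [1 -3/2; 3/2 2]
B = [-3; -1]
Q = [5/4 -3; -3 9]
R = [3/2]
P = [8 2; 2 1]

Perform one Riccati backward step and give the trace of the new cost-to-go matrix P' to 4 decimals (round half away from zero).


13.8728

BᵀP = [-26.0000 -7.0000]
S = R + BᵀPB = [3/2] + [85.0000] = [86.5000]
BᵀPA = [-36.5000 25.0000]
K = S⁻¹·BᵀPA = [-0.4220 0.2890]
A−BK = [-0.2659 -0.6329; 1.0780 2.2890]
AᵀP(A−BK) = [0.8483 1.0491; 1.0491 2.7746]
P' = Q + AᵀP(A−BK) = [2.0983 -1.9509; -1.9509 11.7746]
tr(P') = 13.8728


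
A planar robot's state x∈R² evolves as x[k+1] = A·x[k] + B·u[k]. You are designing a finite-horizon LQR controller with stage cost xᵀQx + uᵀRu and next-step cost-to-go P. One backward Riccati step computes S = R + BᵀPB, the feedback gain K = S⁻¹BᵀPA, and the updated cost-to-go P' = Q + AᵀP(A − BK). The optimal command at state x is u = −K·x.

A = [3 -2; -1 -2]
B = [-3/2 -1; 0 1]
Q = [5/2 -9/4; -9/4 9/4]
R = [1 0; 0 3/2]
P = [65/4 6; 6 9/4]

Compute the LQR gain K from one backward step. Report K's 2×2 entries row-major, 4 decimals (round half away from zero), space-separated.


BᵀP = [-24.3750 -9.0000; -10.2500 -3.7500]
S = R + BᵀPB = [1 0; 0 3/2] + [36.5625 15.3750; 15.3750 6.5000] = [37.5625 15.3750; 15.3750 8.0000]
BᵀPA = [-64.1250 66.7500; -27.0000 28.0000]
K = S⁻¹·BᵀPA = [-1.5267 1.6144; -0.4409 0.3973]
A−BK = [0.2691 0.8189; -0.5591 -2.3973]
AᵀP(A−BK) = [2.6969 -2.7485; -2.7485 3.1133]
P' = Q + AᵀP(A−BK) = [5.1969 -4.9985; -4.9985 5.3633]
tr(P') = 10.5603

-1.5267 1.6144 -0.4409 0.3973


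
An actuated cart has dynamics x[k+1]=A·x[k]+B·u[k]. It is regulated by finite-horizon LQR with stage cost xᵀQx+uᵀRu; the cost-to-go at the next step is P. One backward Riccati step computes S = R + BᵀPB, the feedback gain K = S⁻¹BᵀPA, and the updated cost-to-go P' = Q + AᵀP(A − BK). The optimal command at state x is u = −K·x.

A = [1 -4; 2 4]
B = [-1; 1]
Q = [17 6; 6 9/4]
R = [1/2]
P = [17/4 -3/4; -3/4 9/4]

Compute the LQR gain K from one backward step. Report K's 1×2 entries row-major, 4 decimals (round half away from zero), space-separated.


BᵀP = [-5.0000 3.0000]
S = R + BᵀPB = [1/2] + [8.0000] = [8.5000]
BᵀPA = [1.0000 32.0000]
K = S⁻¹·BᵀPA = [0.1176 3.7647]
A−BK = [1.1176 -0.2353; 1.8824 0.2353]
AᵀP(A−BK) = [10.1324 0.2353; 0.2353 7.5294]
P' = Q + AᵀP(A−BK) = [27.1324 6.2353; 6.2353 9.7794]
tr(P') = 36.9118

0.1176 3.7647
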